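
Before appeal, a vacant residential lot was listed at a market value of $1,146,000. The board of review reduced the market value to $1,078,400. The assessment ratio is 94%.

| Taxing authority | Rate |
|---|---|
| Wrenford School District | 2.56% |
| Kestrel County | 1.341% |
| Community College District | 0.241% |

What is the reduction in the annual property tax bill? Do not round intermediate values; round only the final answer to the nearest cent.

$2,631.99

Old assessed value = $1,146,000 × 0.94 = $1,077,240
New assessed value = $1,078,400 × 0.94 = $1,013,696
Combined rate = 0.0256 + 0.01341 + 0.00241 = 0.04142
Old tax = $1,077,240 × 0.04142 = $44,619.2808
New tax = $1,013,696 × 0.04142 = $41,987.28832
Reduction = $44,619.2808 − $41,987.28832 = $2,631.99248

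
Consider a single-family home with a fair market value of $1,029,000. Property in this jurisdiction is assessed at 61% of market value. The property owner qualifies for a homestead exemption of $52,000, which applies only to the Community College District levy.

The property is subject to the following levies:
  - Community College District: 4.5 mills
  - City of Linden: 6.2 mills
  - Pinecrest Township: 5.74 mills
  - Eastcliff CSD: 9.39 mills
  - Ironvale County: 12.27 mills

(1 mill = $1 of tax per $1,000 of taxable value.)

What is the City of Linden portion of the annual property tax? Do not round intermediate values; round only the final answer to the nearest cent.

Assessed value = $1,029,000 × 0.61 = $627,690
City of Linden taxable value = $627,690 (exemption does not apply)
City of Linden levy = $627,690 × 0.0062 = $3,891.678

$3,891.68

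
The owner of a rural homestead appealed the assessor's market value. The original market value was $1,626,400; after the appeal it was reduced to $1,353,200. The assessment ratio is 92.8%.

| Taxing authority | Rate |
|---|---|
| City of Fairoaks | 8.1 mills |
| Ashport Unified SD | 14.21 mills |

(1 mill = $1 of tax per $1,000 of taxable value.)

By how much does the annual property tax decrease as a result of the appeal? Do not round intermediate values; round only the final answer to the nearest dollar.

Old assessed value = $1,626,400 × 0.928 = $1,509,299.2
New assessed value = $1,353,200 × 0.928 = $1,255,769.6
Combined rate = 0.0081 + 0.01421 = 0.02231
Old tax = $1,509,299.2 × 0.02231 = $33,672.465152
New tax = $1,255,769.6 × 0.02231 = $28,016.219776
Reduction = $33,672.465152 − $28,016.219776 = $5,656.245376

$5,656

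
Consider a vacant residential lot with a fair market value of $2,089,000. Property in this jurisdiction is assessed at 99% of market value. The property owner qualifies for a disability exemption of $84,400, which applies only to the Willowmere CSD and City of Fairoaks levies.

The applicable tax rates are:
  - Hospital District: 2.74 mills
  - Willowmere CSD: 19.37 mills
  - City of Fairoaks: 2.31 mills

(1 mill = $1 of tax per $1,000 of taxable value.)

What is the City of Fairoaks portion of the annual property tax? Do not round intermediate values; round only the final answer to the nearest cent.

$4,582.37

Assessed value = $2,089,000 × 0.99 = $2,068,110
City of Fairoaks taxable value = $2,068,110 − $84,400 = $1,983,710
City of Fairoaks levy = $1,983,710 × 0.00231 = $4,582.3701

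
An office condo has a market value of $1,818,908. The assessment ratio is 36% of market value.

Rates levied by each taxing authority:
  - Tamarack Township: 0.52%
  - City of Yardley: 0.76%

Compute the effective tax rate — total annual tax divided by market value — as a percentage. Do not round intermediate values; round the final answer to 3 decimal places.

0.461%

Assessed value = $1,818,908 × 0.36 = $654,806.88
Tamarack Township: $654,806.88 × 0.0052 = $3,404.995776
City of Yardley: $654,806.88 × 0.0076 = $4,976.532288
Total tax = $8,381.528064
Effective rate = $8,381.528064 ÷ $1,818,908 = 0.461% of market value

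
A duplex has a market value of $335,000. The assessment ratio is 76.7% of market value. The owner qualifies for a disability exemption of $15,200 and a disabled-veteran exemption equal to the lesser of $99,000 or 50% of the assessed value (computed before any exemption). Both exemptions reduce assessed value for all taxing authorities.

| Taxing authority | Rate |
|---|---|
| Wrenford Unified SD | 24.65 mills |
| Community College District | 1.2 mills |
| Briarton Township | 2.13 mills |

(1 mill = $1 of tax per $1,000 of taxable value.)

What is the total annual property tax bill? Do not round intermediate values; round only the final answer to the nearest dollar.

$3,994

Assessed value = $335,000 × 0.767 = $256,945
Disabled-veteran exemption = min($99,000, 50% × $256,945) = min($99,000, $128,472.5) = $99,000 (dollar cap binds)
Taxable value = $256,945 − $15,200 − $99,000 = $142,745
Wrenford Unified SD: $142,745 × 0.02465 = $3,518.66425
Community College District: $142,745 × 0.0012 = $171.294
Briarton Township: $142,745 × 0.00213 = $304.04685
Total = $3,994.0051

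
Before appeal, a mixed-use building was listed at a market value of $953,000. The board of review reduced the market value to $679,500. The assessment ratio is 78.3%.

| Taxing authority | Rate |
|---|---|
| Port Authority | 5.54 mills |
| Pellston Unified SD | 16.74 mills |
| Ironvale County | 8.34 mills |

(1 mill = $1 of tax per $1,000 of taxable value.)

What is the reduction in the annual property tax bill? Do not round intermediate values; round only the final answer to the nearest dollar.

Old assessed value = $953,000 × 0.783 = $746,199
New assessed value = $679,500 × 0.783 = $532,048.5
Combined rate = 0.00554 + 0.01674 + 0.00834 = 0.03062
Old tax = $746,199 × 0.03062 = $22,848.61338
New tax = $532,048.5 × 0.03062 = $16,291.32507
Reduction = $22,848.61338 − $16,291.32507 = $6,557.28831

$6,557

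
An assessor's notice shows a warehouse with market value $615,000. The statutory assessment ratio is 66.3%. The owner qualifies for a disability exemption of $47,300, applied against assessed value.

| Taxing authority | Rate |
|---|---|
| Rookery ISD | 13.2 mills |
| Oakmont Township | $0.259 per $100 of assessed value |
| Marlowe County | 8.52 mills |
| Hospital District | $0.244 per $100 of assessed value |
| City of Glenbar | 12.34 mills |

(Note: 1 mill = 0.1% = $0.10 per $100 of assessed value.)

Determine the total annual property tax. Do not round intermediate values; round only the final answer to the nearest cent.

$14,089.80

Assessed value = $615,000 × 0.663 = $407,745
Taxable value = $407,745 − $47,300 = $360,445
Rookery ISD: $360,445 × 0.0132 = $4,757.874
Oakmont Township: $360,445 × 0.00259 = $933.55255
Marlowe County: $360,445 × 0.00852 = $3,070.9914
Hospital District: $360,445 × 0.00244 = $879.4858
City of Glenbar: $360,445 × 0.01234 = $4,447.8913
Total = $14,089.79505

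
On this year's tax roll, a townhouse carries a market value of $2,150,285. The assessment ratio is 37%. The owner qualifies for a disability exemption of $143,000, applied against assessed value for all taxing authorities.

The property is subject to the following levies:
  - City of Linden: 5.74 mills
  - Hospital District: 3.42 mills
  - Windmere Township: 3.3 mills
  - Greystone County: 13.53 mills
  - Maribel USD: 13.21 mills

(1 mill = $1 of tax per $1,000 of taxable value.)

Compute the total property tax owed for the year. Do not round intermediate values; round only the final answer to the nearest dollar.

Assessed value = $2,150,285 × 0.37 = $795,605.45
Taxable value = $795,605.45 − $143,000 = $652,605.45
City of Linden: $652,605.45 × 0.00574 = $3,745.955283
Hospital District: $652,605.45 × 0.00342 = $2,231.910639
Windmere Township: $652,605.45 × 0.0033 = $2,153.597985
Greystone County: $652,605.45 × 0.01353 = $8,829.7517385
Maribel USD: $652,605.45 × 0.01321 = $8,620.9179945
Total = $3,745.955283 + $2,231.910639 + $2,153.597985 + $8,829.7517385 + $8,620.9179945 = $25,582.13364

$25,582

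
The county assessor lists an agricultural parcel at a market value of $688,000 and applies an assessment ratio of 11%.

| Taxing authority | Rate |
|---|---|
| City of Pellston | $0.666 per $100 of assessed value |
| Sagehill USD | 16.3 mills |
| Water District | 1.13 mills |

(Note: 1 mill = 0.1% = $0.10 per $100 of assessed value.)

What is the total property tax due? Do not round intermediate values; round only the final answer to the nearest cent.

$1,823.13

Assessed value = $688,000 × 0.11 = $75,680
City of Pellston: $75,680 × 0.00666 = $504.0288
Sagehill USD: $75,680 × 0.0163 = $1,233.584
Water District: $75,680 × 0.00113 = $85.5184
Total = $1,823.1312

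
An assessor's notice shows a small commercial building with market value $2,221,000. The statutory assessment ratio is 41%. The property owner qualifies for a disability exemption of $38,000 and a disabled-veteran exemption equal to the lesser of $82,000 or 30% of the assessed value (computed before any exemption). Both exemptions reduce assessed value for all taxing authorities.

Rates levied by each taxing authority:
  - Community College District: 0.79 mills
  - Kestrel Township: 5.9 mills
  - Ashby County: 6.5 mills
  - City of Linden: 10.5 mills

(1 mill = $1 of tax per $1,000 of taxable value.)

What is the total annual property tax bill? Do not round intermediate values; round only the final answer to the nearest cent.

$18,729.55

Assessed value = $2,221,000 × 0.41 = $910,610
Disabled-veteran exemption = min($82,000, 30% × $910,610) = min($82,000, $273,183) = $82,000 (dollar cap binds)
Taxable value = $910,610 − $38,000 − $82,000 = $790,610
Community College District: $790,610 × 0.00079 = $624.5819
Kestrel Township: $790,610 × 0.0059 = $4,664.599
Ashby County: $790,610 × 0.0065 = $5,138.965
City of Linden: $790,610 × 0.0105 = $8,301.405
Total = $18,729.5509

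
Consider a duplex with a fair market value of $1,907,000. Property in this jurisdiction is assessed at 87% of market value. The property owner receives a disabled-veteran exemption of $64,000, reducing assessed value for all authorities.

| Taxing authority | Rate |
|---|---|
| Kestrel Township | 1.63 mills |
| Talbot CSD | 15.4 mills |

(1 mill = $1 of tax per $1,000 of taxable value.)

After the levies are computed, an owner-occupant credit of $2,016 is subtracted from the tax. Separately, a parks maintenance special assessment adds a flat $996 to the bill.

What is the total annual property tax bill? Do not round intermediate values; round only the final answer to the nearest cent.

$26,144.38

Assessed value = $1,907,000 × 0.87 = $1,659,090
Taxable value = $1,659,090 − $64,000 = $1,595,090
Kestrel Township: $1,595,090 × 0.00163 = $2,599.9967
Talbot CSD: $1,595,090 × 0.0154 = $24,564.386
Levies subtotal = $27,164.3827
After credit = $27,164.3827 − $2,016 = $25,148.3827
Total = $25,148.3827 + $996 = $26,144.3827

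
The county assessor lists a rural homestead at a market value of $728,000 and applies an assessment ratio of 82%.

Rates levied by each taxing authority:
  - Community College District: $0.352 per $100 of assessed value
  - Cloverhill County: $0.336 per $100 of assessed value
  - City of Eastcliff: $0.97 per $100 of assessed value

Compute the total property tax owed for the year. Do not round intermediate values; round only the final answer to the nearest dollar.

Assessed value = $728,000 × 0.82 = $596,960
Community College District: $596,960 × 0.00352 = $2,101.2992
Cloverhill County: $596,960 × 0.00336 = $2,005.7856
City of Eastcliff: $596,960 × 0.0097 = $5,790.512
Total = $2,101.2992 + $2,005.7856 + $5,790.512 = $9,897.5968

$9,898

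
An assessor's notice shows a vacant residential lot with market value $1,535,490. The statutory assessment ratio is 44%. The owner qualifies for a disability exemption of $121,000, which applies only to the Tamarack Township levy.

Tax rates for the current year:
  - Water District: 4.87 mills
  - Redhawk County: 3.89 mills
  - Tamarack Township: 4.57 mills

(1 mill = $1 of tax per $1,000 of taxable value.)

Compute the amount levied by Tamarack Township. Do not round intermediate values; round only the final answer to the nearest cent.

Assessed value = $1,535,490 × 0.44 = $675,615.6
Tamarack Township taxable value = $675,615.6 − $121,000 = $554,615.6
Tamarack Township levy = $554,615.6 × 0.00457 = $2,534.593292

$2,534.59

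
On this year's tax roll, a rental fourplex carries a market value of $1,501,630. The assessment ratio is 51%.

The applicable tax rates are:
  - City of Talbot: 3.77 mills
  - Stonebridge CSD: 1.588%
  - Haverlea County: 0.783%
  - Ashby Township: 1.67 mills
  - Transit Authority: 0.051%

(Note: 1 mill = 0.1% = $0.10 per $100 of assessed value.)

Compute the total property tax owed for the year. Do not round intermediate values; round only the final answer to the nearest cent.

$22,714.56

Assessed value = $1,501,630 × 0.51 = $765,831.3
City of Talbot: $765,831.3 × 0.00377 = $2,887.184001
Stonebridge CSD: $765,831.3 × 0.01588 = $12,161.401044
Haverlea County: $765,831.3 × 0.00783 = $5,996.459079
Ashby Township: $765,831.3 × 0.00167 = $1,278.938271
Transit Authority: $765,831.3 × 0.00051 = $390.573963
Total = $22,714.556358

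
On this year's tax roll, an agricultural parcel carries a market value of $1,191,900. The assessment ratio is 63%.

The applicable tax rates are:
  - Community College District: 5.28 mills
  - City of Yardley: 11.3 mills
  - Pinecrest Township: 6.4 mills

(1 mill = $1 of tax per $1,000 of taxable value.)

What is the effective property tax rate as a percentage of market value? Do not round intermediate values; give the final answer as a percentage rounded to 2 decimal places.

1.45%

Assessed value = $1,191,900 × 0.63 = $750,897
Community College District: $750,897 × 0.00528 = $3,964.73616
City of Yardley: $750,897 × 0.0113 = $8,485.1361
Pinecrest Township: $750,897 × 0.0064 = $4,805.7408
Total tax = $17,255.61306
Effective rate = $17,255.61306 ÷ $1,191,900 = 1.45% of market value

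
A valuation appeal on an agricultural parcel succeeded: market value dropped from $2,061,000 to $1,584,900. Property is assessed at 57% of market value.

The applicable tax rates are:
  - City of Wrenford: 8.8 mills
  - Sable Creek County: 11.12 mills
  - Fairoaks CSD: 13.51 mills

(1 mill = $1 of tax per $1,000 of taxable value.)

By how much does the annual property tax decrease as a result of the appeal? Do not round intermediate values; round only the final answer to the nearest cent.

$9,072.13

Old assessed value = $2,061,000 × 0.57 = $1,174,770
New assessed value = $1,584,900 × 0.57 = $903,393
Combined rate = 0.0088 + 0.01112 + 0.01351 = 0.03343
Old tax = $1,174,770 × 0.03343 = $39,272.5611
New tax = $903,393 × 0.03343 = $30,200.42799
Reduction = $39,272.5611 − $30,200.42799 = $9,072.13311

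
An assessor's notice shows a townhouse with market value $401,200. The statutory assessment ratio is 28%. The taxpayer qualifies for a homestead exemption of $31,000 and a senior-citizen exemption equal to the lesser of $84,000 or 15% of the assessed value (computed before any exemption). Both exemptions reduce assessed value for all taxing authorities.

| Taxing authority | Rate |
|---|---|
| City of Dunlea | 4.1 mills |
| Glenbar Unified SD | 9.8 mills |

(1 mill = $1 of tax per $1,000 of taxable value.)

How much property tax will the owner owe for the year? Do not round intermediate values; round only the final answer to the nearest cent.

$896.35

Assessed value = $401,200 × 0.28 = $112,336
Senior-citizen exemption = min($84,000, 15% × $112,336) = min($84,000, $16,850.4) = $16,850.4 (percentage binds)
Taxable value = $112,336 − $31,000 − $16,850.4 = $64,485.6
City of Dunlea: $64,485.6 × 0.0041 = $264.39096
Glenbar Unified SD: $64,485.6 × 0.0098 = $631.95888
Total = $896.34984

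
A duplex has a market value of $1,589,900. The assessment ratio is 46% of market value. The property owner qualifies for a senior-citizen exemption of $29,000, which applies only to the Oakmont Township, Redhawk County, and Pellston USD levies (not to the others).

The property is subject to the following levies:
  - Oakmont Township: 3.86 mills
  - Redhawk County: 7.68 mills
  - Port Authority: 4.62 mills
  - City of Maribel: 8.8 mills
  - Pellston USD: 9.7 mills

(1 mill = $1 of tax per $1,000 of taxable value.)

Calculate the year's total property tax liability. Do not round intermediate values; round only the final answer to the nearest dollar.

Assessed value = $1,589,900 × 0.46 = $731,354
Oakmont Township: ($731,354 − $29,000) × 0.00386 = $702,354 × 0.00386 = $2,711.08644
Redhawk County: ($731,354 − $29,000) × 0.00768 = $702,354 × 0.00768 = $5,394.07872
Port Authority: $731,354 × 0.00462 = $3,378.85548
City of Maribel: $731,354 × 0.0088 = $6,435.9152
Pellston USD: ($731,354 − $29,000) × 0.0097 = $702,354 × 0.0097 = $6,812.8338
Total = $24,732.76964

$24,733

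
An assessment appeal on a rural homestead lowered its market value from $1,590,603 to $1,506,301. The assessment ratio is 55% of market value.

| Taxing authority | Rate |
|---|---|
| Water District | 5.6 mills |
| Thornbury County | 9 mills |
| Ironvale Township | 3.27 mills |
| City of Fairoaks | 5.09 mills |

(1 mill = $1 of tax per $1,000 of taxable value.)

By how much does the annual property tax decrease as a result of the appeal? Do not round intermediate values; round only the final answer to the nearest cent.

$1,064.57

Old assessed value = $1,590,603 × 0.55 = $874,831.65
New assessed value = $1,506,301 × 0.55 = $828,465.55
Combined rate = 0.0056 + 0.009 + 0.00327 + 0.00509 = 0.02296
Old tax = $874,831.65 × 0.02296 = $20,086.134684
New tax = $828,465.55 × 0.02296 = $19,021.569028
Reduction = $20,086.134684 − $19,021.569028 = $1,064.565656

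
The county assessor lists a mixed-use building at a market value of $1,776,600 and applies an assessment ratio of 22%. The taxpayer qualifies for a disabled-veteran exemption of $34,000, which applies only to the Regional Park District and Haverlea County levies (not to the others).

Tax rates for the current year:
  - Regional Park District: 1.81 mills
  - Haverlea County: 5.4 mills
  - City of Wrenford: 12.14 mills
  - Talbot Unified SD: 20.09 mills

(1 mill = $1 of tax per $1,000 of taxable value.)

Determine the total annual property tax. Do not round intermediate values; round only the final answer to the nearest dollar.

$15,170

Assessed value = $1,776,600 × 0.22 = $390,852
Regional Park District: ($390,852 − $34,000) × 0.00181 = $356,852 × 0.00181 = $645.90212
Haverlea County: ($390,852 − $34,000) × 0.0054 = $356,852 × 0.0054 = $1,927.0008
City of Wrenford: $390,852 × 0.01214 = $4,744.94328
Talbot Unified SD: $390,852 × 0.02009 = $7,852.21668
Total = $15,170.06288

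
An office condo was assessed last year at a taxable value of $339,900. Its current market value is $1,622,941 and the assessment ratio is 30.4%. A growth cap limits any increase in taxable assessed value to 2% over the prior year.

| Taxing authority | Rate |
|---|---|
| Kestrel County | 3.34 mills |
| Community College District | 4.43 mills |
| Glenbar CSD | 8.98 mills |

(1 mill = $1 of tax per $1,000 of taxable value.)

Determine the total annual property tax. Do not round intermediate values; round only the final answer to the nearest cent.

Uncapped assessed value = $1,622,941 × 0.304 = $493,374.064
Cap limit = $339,900 × 1.02 = $346,698
Taxable assessed value = min($493,374.064, $346,698) = $346,698 (cap binds)
Kestrel County: $346,698 × 0.00334 = $1,157.97132
Community College District: $346,698 × 0.00443 = $1,535.87214
Glenbar CSD: $346,698 × 0.00898 = $3,113.34804
Total = $5,807.1915

$5,807.19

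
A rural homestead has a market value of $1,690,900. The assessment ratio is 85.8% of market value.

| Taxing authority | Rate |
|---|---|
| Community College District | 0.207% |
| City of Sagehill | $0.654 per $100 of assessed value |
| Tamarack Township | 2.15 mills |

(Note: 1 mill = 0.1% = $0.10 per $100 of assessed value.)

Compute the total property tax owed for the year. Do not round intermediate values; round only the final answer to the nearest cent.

Assessed value = $1,690,900 × 0.858 = $1,450,792.2
Community College District: $1,450,792.2 × 0.00207 = $3,003.139854
City of Sagehill: $1,450,792.2 × 0.00654 = $9,488.180988
Tamarack Township: $1,450,792.2 × 0.00215 = $3,119.20323
Total = $15,610.524072

$15,610.52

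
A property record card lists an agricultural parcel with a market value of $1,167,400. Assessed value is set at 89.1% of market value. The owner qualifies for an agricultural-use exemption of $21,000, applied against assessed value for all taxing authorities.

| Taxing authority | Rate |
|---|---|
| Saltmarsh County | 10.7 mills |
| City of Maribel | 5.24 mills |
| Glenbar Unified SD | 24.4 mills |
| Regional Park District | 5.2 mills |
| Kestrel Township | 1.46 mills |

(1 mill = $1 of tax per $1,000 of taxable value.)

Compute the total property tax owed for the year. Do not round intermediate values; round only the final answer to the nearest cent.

$47,900.21

Assessed value = $1,167,400 × 0.891 = $1,040,153.4
Taxable value = $1,040,153.4 − $21,000 = $1,019,153.4
Saltmarsh County: $1,019,153.4 × 0.0107 = $10,904.94138
City of Maribel: $1,019,153.4 × 0.00524 = $5,340.363816
Glenbar Unified SD: $1,019,153.4 × 0.0244 = $24,867.34296
Regional Park District: $1,019,153.4 × 0.0052 = $5,299.59768
Kestrel Township: $1,019,153.4 × 0.00146 = $1,487.963964
Total = $10,904.94138 + $5,340.363816 + $24,867.34296 + $5,299.59768 + $1,487.963964 = $47,900.2098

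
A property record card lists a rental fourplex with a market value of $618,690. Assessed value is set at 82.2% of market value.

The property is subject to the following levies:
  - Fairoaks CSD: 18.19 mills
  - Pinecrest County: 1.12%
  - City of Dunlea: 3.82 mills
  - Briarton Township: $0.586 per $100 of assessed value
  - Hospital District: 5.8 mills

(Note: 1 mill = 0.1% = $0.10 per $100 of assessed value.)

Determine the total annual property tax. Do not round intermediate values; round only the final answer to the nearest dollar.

$22,819

Assessed value = $618,690 × 0.822 = $508,563.18
Fairoaks CSD: $508,563.18 × 0.01819 = $9,250.7642442
Pinecrest County: $508,563.18 × 0.0112 = $5,695.907616
City of Dunlea: $508,563.18 × 0.00382 = $1,942.7113476
Briarton Township: $508,563.18 × 0.00586 = $2,980.1802348
Hospital District: $508,563.18 × 0.0058 = $2,949.666444
Total = $22,819.2298866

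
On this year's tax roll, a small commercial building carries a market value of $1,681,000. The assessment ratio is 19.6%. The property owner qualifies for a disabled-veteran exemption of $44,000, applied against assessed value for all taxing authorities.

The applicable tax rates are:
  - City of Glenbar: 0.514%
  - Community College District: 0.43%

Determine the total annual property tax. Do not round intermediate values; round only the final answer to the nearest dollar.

$2,695

Assessed value = $1,681,000 × 0.196 = $329,476
Taxable value = $329,476 − $44,000 = $285,476
City of Glenbar: $285,476 × 0.00514 = $1,467.34664
Community College District: $285,476 × 0.0043 = $1,227.5468
Total = $1,467.34664 + $1,227.5468 = $2,694.89344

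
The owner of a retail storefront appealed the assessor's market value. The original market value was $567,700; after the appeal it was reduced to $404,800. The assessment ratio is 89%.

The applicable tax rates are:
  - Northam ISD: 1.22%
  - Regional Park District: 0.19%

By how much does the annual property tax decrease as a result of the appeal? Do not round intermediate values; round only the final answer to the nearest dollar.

Old assessed value = $567,700 × 0.89 = $505,253
New assessed value = $404,800 × 0.89 = $360,272
Combined rate = 0.0122 + 0.0019 = 0.0141
Old tax = $505,253 × 0.0141 = $7,124.0673
New tax = $360,272 × 0.0141 = $5,079.8352
Reduction = $7,124.0673 − $5,079.8352 = $2,044.2321

$2,044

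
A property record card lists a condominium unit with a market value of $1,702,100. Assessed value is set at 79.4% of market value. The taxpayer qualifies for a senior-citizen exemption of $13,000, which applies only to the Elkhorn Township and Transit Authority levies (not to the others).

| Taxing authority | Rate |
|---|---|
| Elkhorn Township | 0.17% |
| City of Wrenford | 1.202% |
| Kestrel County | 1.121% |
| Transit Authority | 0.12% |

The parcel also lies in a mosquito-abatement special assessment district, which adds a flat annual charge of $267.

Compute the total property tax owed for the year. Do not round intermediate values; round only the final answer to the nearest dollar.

Assessed value = $1,702,100 × 0.794 = $1,351,467.4
Elkhorn Township: ($1,351,467.4 − $13,000) × 0.0017 = $1,338,467.4 × 0.0017 = $2,275.39458
City of Wrenford: $1,351,467.4 × 0.01202 = $16,244.638148
Kestrel County: $1,351,467.4 × 0.01121 = $15,149.949554
Transit Authority: ($1,351,467.4 − $13,000) × 0.0012 = $1,338,467.4 × 0.0012 = $1,606.16088
Levies subtotal = $35,276.143162
Total = $35,276.143162 + $267 = $35,543.143162

$35,543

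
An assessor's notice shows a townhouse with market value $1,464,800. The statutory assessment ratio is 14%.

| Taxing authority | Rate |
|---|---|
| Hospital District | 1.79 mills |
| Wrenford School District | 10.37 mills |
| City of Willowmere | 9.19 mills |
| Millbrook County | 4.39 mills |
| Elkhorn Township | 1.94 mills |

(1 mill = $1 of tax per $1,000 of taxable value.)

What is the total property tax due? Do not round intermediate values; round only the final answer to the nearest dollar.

$5,676

Assessed value = $1,464,800 × 0.14 = $205,072
Hospital District: $205,072 × 0.00179 = $367.07888
Wrenford School District: $205,072 × 0.01037 = $2,126.59664
City of Willowmere: $205,072 × 0.00919 = $1,884.61168
Millbrook County: $205,072 × 0.00439 = $900.26608
Elkhorn Township: $205,072 × 0.00194 = $397.83968
Total = $367.07888 + $2,126.59664 + $1,884.61168 + $900.26608 + $397.83968 = $5,676.39296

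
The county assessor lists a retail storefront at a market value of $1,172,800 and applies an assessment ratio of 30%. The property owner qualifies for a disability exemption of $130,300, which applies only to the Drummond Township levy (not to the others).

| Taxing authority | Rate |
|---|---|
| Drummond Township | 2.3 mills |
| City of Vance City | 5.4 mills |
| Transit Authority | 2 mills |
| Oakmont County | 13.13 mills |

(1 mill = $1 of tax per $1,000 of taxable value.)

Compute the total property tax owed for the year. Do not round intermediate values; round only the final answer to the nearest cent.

$7,732.82

Assessed value = $1,172,800 × 0.3 = $351,840
Drummond Township: ($351,840 − $130,300) × 0.0023 = $221,540 × 0.0023 = $509.542
City of Vance City: $351,840 × 0.0054 = $1,899.936
Transit Authority: $351,840 × 0.002 = $703.68
Oakmont County: $351,840 × 0.01313 = $4,619.6592
Total = $7,732.8172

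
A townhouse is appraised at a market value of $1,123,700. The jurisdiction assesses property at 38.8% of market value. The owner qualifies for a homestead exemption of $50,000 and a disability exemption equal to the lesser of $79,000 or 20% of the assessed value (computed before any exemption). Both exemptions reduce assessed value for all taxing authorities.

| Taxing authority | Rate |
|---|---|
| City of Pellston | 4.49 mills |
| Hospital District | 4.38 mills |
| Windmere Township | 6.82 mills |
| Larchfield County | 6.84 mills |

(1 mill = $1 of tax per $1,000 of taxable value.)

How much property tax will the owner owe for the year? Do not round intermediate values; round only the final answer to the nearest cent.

Assessed value = $1,123,700 × 0.388 = $435,995.6
Disability exemption = min($79,000, 20% × $435,995.6) = min($79,000, $87,199.12) = $79,000 (dollar cap binds)
Taxable value = $435,995.6 − $50,000 − $79,000 = $306,995.6
City of Pellston: $306,995.6 × 0.00449 = $1,378.410244
Hospital District: $306,995.6 × 0.00438 = $1,344.640728
Windmere Township: $306,995.6 × 0.00682 = $2,093.709992
Larchfield County: $306,995.6 × 0.00684 = $2,099.849904
Total = $6,916.610868

$6,916.61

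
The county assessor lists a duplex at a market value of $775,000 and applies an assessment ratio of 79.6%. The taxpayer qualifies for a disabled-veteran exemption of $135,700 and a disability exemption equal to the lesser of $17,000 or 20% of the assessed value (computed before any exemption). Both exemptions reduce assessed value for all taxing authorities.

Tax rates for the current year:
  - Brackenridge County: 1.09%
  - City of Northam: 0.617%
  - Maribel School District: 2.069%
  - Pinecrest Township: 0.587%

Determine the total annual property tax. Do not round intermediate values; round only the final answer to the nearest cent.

Assessed value = $775,000 × 0.796 = $616,900
Disability exemption = min($17,000, 20% × $616,900) = min($17,000, $123,380) = $17,000 (dollar cap binds)
Taxable value = $616,900 − $135,700 − $17,000 = $464,200
Brackenridge County: $464,200 × 0.0109 = $5,059.78
City of Northam: $464,200 × 0.00617 = $2,864.114
Maribel School District: $464,200 × 0.02069 = $9,604.298
Pinecrest Township: $464,200 × 0.00587 = $2,724.854
Total = $20,253.046

$20,253.05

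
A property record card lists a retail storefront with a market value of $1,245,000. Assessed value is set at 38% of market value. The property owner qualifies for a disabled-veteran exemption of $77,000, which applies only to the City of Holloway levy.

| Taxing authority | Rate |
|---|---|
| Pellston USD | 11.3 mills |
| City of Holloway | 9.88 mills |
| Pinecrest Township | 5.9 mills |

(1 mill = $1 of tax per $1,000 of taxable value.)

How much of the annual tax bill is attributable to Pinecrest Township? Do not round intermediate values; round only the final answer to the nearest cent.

$2,791.29

Assessed value = $1,245,000 × 0.38 = $473,100
Pinecrest Township taxable value = $473,100 (exemption does not apply)
Pinecrest Township levy = $473,100 × 0.0059 = $2,791.29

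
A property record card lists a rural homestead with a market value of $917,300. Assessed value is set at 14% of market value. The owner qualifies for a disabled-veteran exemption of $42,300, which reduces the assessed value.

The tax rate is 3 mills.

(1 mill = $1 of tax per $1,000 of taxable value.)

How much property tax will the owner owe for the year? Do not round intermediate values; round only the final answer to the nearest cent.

$258.37

Assessed value = $917,300 × 0.14 = $128,422
Taxable value = $128,422 − $42,300 = $86,122
Tax = $86,122 × 0.003 = $258.366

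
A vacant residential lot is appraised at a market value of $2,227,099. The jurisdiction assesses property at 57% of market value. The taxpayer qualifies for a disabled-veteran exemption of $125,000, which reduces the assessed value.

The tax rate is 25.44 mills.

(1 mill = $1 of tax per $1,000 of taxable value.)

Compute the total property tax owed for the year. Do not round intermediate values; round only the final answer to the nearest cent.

$29,114.72

Assessed value = $2,227,099 × 0.57 = $1,269,446.43
Taxable value = $1,269,446.43 − $125,000 = $1,144,446.43
Tax = $1,144,446.43 × 0.02544 = $29,114.7171792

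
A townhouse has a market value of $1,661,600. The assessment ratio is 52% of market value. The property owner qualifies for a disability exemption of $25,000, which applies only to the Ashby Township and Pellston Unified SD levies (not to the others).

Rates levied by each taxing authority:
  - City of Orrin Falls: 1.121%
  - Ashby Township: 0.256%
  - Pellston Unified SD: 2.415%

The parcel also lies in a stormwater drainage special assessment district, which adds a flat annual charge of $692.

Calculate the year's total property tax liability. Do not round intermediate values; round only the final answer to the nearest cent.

$32,788.34

Assessed value = $1,661,600 × 0.52 = $864,032
City of Orrin Falls: $864,032 × 0.01121 = $9,685.79872
Ashby Township: ($864,032 − $25,000) × 0.00256 = $839,032 × 0.00256 = $2,147.92192
Pellston Unified SD: ($864,032 − $25,000) × 0.02415 = $839,032 × 0.02415 = $20,262.6228
Levies subtotal = $32,096.34344
Total = $32,096.34344 + $692 = $32,788.34344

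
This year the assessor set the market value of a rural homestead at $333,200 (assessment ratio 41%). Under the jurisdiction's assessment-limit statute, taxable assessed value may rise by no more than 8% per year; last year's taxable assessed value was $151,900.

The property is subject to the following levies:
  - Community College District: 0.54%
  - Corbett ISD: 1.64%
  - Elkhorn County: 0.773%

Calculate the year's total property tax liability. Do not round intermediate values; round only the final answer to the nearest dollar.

Uncapped assessed value = $333,200 × 0.41 = $136,612
Cap limit = $151,900 × 1.08 = $164,052
Taxable assessed value = min($136,612, $164,052) = $136,612 (cap does not bind)
Community College District: $136,612 × 0.0054 = $737.7048
Corbett ISD: $136,612 × 0.0164 = $2,240.4368
Elkhorn County: $136,612 × 0.00773 = $1,056.01076
Total = $4,034.15236

$4,034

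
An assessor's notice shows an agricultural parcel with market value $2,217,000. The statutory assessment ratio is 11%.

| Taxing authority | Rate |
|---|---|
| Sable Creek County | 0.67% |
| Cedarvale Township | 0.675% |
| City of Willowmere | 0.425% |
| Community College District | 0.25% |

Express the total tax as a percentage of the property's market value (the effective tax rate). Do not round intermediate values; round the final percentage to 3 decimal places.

Assessed value = $2,217,000 × 0.11 = $243,870
Sable Creek County: $243,870 × 0.0067 = $1,633.929
Cedarvale Township: $243,870 × 0.00675 = $1,646.1225
City of Willowmere: $243,870 × 0.00425 = $1,036.4475
Community College District: $243,870 × 0.0025 = $609.675
Total tax = $4,926.174
Effective rate = $4,926.174 ÷ $2,217,000 = 0.222% of market value

0.222%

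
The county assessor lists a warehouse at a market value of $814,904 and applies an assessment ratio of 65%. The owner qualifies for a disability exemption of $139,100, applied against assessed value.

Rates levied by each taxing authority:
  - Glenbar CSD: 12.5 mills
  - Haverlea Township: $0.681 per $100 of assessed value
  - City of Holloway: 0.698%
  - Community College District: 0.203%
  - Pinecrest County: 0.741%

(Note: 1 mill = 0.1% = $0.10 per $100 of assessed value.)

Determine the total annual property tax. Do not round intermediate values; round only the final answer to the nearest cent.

Assessed value = $814,904 × 0.65 = $529,687.6
Taxable value = $529,687.6 − $139,100 = $390,587.6
Glenbar CSD: $390,587.6 × 0.0125 = $4,882.345
Haverlea Township: $390,587.6 × 0.00681 = $2,659.901556
City of Holloway: $390,587.6 × 0.00698 = $2,726.301448
Community College District: $390,587.6 × 0.00203 = $792.892828
Pinecrest County: $390,587.6 × 0.00741 = $2,894.254116
Total = $13,955.694948

$13,955.69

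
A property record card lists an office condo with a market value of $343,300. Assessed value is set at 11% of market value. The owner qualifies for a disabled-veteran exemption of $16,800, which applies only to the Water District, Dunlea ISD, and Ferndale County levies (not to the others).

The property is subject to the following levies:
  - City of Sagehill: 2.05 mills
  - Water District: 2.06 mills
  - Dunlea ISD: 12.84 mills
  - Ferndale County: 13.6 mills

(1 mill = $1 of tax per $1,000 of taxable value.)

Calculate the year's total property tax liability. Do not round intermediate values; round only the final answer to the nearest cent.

Assessed value = $343,300 × 0.11 = $37,763
City of Sagehill: $37,763 × 0.00205 = $77.41415
Water District: ($37,763 − $16,800) × 0.00206 = $20,963 × 0.00206 = $43.18378
Dunlea ISD: ($37,763 − $16,800) × 0.01284 = $20,963 × 0.01284 = $269.16492
Ferndale County: ($37,763 − $16,800) × 0.0136 = $20,963 × 0.0136 = $285.0968
Total = $674.85965

$674.86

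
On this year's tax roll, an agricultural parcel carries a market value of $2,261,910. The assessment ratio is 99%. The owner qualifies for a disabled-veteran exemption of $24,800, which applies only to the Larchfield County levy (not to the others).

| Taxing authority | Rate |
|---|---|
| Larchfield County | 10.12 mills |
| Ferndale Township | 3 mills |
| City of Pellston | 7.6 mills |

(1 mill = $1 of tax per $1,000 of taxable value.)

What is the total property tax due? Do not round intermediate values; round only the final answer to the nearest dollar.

$46,147

Assessed value = $2,261,910 × 0.99 = $2,239,290.9
Larchfield County: ($2,239,290.9 − $24,800) × 0.01012 = $2,214,490.9 × 0.01012 = $22,410.647908
Ferndale Township: $2,239,290.9 × 0.003 = $6,717.8727
City of Pellston: $2,239,290.9 × 0.0076 = $17,018.61084
Total = $46,147.131448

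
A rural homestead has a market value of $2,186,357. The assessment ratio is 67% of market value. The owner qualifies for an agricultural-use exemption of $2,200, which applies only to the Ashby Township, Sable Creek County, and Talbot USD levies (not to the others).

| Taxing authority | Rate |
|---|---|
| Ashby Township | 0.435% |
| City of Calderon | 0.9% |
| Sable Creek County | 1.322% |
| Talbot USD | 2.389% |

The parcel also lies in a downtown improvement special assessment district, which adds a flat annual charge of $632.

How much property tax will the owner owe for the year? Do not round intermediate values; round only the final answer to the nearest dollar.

$74,458

Assessed value = $2,186,357 × 0.67 = $1,464,859.19
Ashby Township: ($1,464,859.19 − $2,200) × 0.00435 = $1,462,659.19 × 0.00435 = $6,362.5674765
City of Calderon: $1,464,859.19 × 0.009 = $13,183.73271
Sable Creek County: ($1,464,859.19 − $2,200) × 0.01322 = $1,462,659.19 × 0.01322 = $19,336.3544918
Talbot USD: ($1,464,859.19 − $2,200) × 0.02389 = $1,462,659.19 × 0.02389 = $34,942.9280491
Levies subtotal = $73,825.5827274
Total = $73,825.5827274 + $632 = $74,457.5827274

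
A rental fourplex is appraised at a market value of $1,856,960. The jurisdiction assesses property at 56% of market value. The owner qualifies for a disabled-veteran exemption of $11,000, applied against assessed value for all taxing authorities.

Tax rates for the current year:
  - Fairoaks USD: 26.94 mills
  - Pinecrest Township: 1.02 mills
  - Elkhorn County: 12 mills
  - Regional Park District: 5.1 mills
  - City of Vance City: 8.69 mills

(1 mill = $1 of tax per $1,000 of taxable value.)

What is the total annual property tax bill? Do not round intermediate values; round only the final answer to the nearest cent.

$55,303.25

Assessed value = $1,856,960 × 0.56 = $1,039,897.6
Taxable value = $1,039,897.6 − $11,000 = $1,028,897.6
Fairoaks USD: $1,028,897.6 × 0.02694 = $27,718.501344
Pinecrest Township: $1,028,897.6 × 0.00102 = $1,049.475552
Elkhorn County: $1,028,897.6 × 0.012 = $12,346.7712
Regional Park District: $1,028,897.6 × 0.0051 = $5,247.37776
City of Vance City: $1,028,897.6 × 0.00869 = $8,941.120144
Total = $27,718.501344 + $1,049.475552 + $12,346.7712 + $5,247.37776 + $8,941.120144 = $55,303.246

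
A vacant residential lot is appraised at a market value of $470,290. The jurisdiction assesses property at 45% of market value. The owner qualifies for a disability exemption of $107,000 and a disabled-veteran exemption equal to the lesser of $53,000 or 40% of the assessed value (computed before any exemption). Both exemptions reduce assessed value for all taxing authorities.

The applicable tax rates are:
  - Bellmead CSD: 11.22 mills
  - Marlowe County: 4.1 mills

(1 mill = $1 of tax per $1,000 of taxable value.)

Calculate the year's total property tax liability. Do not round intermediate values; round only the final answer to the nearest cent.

$790.98

Assessed value = $470,290 × 0.45 = $211,630.5
Disabled-veteran exemption = min($53,000, 40% × $211,630.5) = min($53,000, $84,652.2) = $53,000 (dollar cap binds)
Taxable value = $211,630.5 − $107,000 − $53,000 = $51,630.5
Bellmead CSD: $51,630.5 × 0.01122 = $579.29421
Marlowe County: $51,630.5 × 0.0041 = $211.68505
Total = $790.97926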